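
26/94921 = 26/94921= 0.00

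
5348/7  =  764 = 764.00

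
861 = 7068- 6207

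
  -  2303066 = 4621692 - 6924758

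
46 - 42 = 4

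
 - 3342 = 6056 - 9398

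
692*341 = 235972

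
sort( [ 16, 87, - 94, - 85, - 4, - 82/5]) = [ - 94, - 85,-82/5, - 4,16 , 87]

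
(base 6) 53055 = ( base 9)10738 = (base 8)15773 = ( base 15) 21C8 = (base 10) 7163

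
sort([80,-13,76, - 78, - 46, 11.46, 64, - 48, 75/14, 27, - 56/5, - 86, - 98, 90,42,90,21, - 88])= [ - 98, - 88, - 86,-78,  -  48, - 46, - 13, - 56/5,  75/14, 11.46, 21, 27, 42,  64, 76,80 , 90,90]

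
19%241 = 19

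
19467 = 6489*3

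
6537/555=11 +144/185=11.78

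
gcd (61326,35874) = 18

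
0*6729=0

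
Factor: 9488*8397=79670736 = 2^4*3^3 * 311^1 * 593^1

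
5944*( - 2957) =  - 17576408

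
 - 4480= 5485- 9965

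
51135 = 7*7305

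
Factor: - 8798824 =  - 2^3 *19^1*107^1*541^1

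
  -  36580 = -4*9145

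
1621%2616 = 1621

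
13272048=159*83472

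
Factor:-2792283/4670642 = -2^( - 1 )*3^1*13^1 * 71597^1*2335321^( - 1 )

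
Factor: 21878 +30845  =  52723  =  11^1*4793^1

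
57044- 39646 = 17398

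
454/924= 227/462 = 0.49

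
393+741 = 1134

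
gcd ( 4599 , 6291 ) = 9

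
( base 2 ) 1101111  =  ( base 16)6F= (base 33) 3C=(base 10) 111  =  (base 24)4F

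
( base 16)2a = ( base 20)22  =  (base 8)52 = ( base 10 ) 42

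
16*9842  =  157472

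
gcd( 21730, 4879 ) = 41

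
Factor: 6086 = 2^1*17^1*179^1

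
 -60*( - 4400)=264000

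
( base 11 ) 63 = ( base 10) 69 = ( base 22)33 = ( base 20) 39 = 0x45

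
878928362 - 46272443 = 832655919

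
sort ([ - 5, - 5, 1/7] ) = [ - 5, - 5, 1/7 ] 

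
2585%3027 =2585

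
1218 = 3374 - 2156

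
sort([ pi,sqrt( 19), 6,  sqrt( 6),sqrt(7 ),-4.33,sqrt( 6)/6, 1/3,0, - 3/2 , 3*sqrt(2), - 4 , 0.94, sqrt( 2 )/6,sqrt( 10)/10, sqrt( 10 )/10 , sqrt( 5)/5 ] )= [ - 4.33, - 4, - 3/2,0,sqrt(2) /6, sqrt( 10 )/10,  sqrt( 10) /10,1/3,sqrt (6)/6, sqrt(5)/5,0.94,sqrt( 6 ), sqrt( 7 ) , pi , 3*sqrt( 2 ),sqrt(19 ),  6 ] 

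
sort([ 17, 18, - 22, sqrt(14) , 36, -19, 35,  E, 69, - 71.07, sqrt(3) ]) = [-71.07,  -  22,-19  ,  sqrt( 3 ), E, sqrt( 14),17,  18,35, 36,  69]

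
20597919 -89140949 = - 68543030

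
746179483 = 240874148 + 505305335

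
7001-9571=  - 2570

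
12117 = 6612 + 5505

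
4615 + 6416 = 11031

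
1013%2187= 1013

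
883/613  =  883/613 = 1.44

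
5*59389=296945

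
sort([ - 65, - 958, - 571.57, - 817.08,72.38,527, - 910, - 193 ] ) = [ - 958, - 910, - 817.08, - 571.57, - 193,- 65,72.38,527] 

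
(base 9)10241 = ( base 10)6760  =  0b1101001101000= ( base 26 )a00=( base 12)3AB4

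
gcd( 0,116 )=116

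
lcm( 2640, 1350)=118800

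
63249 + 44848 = 108097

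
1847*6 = 11082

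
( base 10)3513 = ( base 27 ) 4M3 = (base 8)6671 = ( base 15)1093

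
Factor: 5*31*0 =0 = 0^1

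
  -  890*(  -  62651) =55759390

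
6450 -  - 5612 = 12062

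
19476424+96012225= 115488649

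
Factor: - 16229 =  - 16229^1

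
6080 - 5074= 1006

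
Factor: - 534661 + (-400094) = -3^1 * 5^1*101^1*617^1 = -934755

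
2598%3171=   2598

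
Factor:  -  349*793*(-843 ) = 3^1* 13^1*61^1*281^1 * 349^1 = 233306151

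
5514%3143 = 2371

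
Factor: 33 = 3^1 * 11^1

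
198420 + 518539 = 716959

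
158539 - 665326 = -506787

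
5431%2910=2521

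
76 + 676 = 752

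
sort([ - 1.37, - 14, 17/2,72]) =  [- 14, - 1.37 , 17/2 , 72] 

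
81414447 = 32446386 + 48968061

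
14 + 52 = 66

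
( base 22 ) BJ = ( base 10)261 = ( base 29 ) 90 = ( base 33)7u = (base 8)405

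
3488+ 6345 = 9833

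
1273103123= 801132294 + 471970829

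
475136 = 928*512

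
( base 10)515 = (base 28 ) IB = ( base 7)1334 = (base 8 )1003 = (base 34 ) F5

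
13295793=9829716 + 3466077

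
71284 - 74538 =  - 3254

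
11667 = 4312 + 7355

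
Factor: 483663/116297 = 3^1*17^(  -  1 )*6841^( -1)*161221^1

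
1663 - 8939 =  - 7276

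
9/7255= 9/7255 = 0.00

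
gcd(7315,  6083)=77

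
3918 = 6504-2586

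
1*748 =748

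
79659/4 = 79659/4 = 19914.75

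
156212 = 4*39053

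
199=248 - 49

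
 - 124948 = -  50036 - 74912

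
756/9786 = 18/233 = 0.08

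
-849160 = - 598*1420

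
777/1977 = 259/659 = 0.39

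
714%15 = 9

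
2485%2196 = 289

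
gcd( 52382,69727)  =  1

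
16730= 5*3346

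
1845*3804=7018380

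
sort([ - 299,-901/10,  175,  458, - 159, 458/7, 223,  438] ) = [ - 299, - 159, -901/10,458/7, 175,223, 438,458 ] 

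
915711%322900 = 269911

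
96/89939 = 96/89939  =  0.00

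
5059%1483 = 610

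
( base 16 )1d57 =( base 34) 6GV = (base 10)7511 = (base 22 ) FB9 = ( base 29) 8r0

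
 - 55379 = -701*79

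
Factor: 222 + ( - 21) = 201=3^1*67^1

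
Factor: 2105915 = 5^1*7^1*60169^1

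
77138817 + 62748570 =139887387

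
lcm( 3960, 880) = 7920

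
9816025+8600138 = 18416163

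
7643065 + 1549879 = 9192944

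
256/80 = 3 + 1/5 = 3.20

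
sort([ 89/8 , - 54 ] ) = [ - 54, 89/8]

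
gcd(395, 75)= 5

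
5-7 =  - 2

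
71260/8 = 17815/2 = 8907.50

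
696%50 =46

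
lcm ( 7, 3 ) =21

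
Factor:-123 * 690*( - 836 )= 2^3*3^2*5^1*11^1*19^1*23^1*41^1 = 70951320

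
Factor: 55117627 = 173^1*199^1 *1601^1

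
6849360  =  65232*105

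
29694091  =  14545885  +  15148206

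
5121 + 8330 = 13451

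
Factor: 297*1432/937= 2^3  *3^3*11^1*179^1*937^( - 1)  =  425304/937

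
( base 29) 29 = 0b1000011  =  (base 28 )2B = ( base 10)67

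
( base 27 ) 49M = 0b110001101101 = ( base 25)526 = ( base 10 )3181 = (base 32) 33D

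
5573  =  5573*1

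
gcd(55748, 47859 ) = 7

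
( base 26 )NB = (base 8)1141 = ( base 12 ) 429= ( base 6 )2453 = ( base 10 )609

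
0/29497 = 0 = 0.00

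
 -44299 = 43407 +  - 87706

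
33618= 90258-56640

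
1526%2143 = 1526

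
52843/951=55 + 538/951 = 55.57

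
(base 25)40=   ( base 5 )400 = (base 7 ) 202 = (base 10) 100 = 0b1100100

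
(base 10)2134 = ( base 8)4126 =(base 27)2p1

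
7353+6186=13539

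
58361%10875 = 3986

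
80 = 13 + 67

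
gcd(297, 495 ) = 99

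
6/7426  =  3/3713= 0.00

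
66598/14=4757 =4757.00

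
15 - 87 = -72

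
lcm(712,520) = 46280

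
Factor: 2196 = 2^2*3^2*61^1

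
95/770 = 19/154 = 0.12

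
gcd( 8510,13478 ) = 46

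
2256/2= 1128 = 1128.00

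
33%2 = 1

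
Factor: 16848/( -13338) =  - 24/19 = - 2^3*3^1 *19^( - 1 )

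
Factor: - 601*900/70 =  - 54090/7 = -2^1*3^2*5^1*7^(-1 )*601^1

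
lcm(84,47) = 3948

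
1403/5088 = 1403/5088 = 0.28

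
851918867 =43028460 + 808890407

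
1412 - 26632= - 25220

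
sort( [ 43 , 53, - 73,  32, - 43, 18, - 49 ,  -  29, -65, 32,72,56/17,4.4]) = [ - 73 ,-65,-49, - 43,-29, 56/17,  4.4,18, 32, 32,  43, 53,72] 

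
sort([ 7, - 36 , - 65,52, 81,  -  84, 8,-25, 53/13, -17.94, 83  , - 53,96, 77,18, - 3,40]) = [-84, - 65 , - 53,-36,-25,-17.94,-3,53/13, 7 , 8, 18 , 40 , 52,77,81,83,96]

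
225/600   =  3/8 = 0.38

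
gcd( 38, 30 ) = 2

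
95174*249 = 23698326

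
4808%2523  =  2285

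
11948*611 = 7300228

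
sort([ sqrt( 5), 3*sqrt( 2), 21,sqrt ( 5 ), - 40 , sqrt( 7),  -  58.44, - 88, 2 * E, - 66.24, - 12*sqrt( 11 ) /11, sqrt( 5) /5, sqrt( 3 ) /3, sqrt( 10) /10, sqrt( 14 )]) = [ - 88, - 66.24,-58.44 , - 40, - 12*sqrt ( 11 ) /11,sqrt( 10 )/10,sqrt(5 ) /5, sqrt(3)/3,sqrt ( 5 ), sqrt ( 5 ), sqrt( 7 ),  sqrt( 14) , 3*sqrt (2),2*E, 21 ] 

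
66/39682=33/19841 = 0.00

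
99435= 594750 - 495315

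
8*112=896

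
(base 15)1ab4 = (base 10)5794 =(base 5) 141134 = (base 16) 16a2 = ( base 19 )G0I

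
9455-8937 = 518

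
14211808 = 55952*254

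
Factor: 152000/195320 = 200/257=2^3*5^2*257^( - 1) 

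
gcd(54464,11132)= 92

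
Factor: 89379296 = 2^5*2793103^1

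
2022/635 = 2022/635 = 3.18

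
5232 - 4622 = 610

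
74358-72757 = 1601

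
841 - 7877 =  - 7036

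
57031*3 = 171093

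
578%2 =0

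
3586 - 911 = 2675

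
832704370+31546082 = 864250452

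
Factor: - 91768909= -91768909^1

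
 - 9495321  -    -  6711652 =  - 2783669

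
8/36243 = 8/36243 = 0.00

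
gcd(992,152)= 8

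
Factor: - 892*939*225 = -2^2* 3^3*5^2*223^1*313^1 = -188457300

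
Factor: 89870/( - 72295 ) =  - 946/761=- 2^1 * 11^1*43^1*761^ (-1)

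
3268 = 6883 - 3615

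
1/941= 1/941= 0.00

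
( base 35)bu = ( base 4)12133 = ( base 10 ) 415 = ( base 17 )177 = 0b110011111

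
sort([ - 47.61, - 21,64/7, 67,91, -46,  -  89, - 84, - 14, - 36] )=[ - 89,-84, - 47.61, - 46 , - 36, - 21,-14,64/7 , 67,91] 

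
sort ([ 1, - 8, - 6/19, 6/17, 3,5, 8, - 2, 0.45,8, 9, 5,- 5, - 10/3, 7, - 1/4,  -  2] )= [ - 8, - 5,-10/3, - 2, - 2, - 6/19,-1/4, 6/17 , 0.45, 1,3,5,5 , 7,8 , 8,  9]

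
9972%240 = 132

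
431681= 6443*67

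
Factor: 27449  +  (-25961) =1488  =  2^4 * 3^1*31^1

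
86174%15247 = 9939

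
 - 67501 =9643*( - 7) 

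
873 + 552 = 1425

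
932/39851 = 932/39851 = 0.02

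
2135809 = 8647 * 247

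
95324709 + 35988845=131313554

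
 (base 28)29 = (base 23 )2j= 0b1000001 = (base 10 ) 65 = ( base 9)72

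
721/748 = 721/748 = 0.96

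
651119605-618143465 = 32976140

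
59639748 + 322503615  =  382143363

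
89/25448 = 89/25448=0.00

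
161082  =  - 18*( - 8949 )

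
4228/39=108 + 16/39 = 108.41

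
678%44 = 18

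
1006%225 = 106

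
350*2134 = 746900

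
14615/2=14615/2 = 7307.50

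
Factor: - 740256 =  - 2^5 * 3^1  *  11^1 * 701^1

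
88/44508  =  22/11127 = 0.00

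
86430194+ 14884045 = 101314239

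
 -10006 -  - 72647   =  62641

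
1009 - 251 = 758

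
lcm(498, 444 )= 36852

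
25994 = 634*41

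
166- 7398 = -7232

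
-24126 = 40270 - 64396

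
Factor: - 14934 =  - 2^1 * 3^1*19^1*131^1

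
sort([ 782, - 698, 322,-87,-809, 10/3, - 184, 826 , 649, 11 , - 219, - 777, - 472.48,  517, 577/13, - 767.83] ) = [-809, - 777,-767.83, - 698,-472.48,-219,-184,  -  87, 10/3,11,  577/13,322,517, 649,782, 826]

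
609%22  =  15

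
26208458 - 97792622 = -71584164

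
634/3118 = 317/1559 = 0.20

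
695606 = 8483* 82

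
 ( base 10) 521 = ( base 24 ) LH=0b1000001001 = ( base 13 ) 311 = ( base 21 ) 13h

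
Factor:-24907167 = -3^2*31^1*89273^1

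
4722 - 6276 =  - 1554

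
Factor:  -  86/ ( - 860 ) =2^(-1 )*5^(-1 )= 1/10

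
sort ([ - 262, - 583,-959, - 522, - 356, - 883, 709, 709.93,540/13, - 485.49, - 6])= [ - 959, - 883, - 583,  -  522, - 485.49, - 356,- 262 ,  -  6,540/13,709,709.93 ]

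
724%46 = 34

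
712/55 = 12 + 52/55 =12.95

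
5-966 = - 961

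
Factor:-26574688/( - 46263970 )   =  2^4 * 5^( - 1) * 7^1*17^(  -  1)* 31^1 * 43^1 * 89^1 * 272141^(-1) = 13287344/23131985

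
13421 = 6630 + 6791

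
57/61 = 57/61 = 0.93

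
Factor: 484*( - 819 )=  - 396396=- 2^2*3^2*7^1*11^2*13^1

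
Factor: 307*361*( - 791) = -7^1*19^2*113^1*307^1 = -87664157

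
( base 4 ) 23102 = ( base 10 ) 722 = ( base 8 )1322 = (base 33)LT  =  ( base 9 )882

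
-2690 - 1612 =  - 4302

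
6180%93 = 42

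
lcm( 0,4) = 0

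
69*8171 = 563799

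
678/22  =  339/11 =30.82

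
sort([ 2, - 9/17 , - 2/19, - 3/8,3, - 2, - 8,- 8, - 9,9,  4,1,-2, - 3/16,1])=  [ - 9, -8 , - 8,-2, - 2,-9/17, - 3/8 , - 3/16, - 2/19,1,1, 2,3,4, 9 ] 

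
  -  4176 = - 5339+1163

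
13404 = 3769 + 9635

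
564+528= 1092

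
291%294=291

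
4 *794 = 3176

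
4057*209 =847913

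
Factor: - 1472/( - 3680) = 2^1*5^( - 1) = 2/5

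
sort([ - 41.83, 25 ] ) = [ -41.83,25]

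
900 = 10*90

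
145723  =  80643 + 65080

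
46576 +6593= 53169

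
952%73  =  3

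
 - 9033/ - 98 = 9033/98   =  92.17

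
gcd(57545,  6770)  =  3385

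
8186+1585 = 9771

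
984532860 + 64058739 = 1048591599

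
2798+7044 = 9842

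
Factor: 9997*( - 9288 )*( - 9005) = 2^3*3^3*5^1*13^1  *43^1 * 769^1*1801^1 = 836133484680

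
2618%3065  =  2618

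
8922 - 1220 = 7702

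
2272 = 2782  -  510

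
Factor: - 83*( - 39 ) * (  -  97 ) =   -  3^1*13^1*83^1*97^1 = - 313989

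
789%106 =47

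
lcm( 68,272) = 272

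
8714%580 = 14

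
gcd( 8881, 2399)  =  1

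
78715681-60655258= 18060423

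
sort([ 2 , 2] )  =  [2, 2]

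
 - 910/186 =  - 5 + 10/93 = - 4.89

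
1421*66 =93786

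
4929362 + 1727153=6656515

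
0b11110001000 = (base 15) 888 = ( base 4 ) 132020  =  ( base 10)1928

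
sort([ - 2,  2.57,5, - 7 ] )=[ - 7, - 2,2.57,5]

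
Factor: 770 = 2^1 * 5^1*7^1*11^1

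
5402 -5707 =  - 305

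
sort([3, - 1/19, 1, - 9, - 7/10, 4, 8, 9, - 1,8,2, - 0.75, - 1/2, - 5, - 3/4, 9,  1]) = [ - 9, - 5, - 1, - 0.75, - 3/4, - 7/10, - 1/2, - 1/19,1,1, 2, 3, 4,  8, 8,9,  9 ] 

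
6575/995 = 6 + 121/199=6.61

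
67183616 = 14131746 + 53051870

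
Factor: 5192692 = 2^2*1298173^1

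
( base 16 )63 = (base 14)71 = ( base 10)99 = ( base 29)3C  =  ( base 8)143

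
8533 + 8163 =16696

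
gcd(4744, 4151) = 593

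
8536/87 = 98 + 10/87  =  98.11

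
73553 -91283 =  - 17730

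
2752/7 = 2752/7 = 393.14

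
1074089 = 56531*19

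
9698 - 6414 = 3284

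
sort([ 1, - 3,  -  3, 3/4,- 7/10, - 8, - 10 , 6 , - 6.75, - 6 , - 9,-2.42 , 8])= [ - 10, - 9, - 8,-6.75 ,-6,-3,  -  3 , - 2.42, - 7/10,3/4 , 1, 6, 8]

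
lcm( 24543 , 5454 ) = 49086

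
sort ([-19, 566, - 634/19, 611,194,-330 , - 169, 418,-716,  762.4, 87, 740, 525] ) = [ - 716,  -  330,-169,-634/19, - 19, 87,194,418 , 525,  566,611 , 740,762.4]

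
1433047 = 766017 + 667030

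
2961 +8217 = 11178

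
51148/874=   1346/23 = 58.52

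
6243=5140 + 1103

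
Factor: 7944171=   3^1*2648057^1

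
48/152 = 6/19 =0.32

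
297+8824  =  9121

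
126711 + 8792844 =8919555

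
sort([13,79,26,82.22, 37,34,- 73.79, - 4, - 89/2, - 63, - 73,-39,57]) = [ - 73.79,- 73,- 63 , - 89/2,-39, - 4,13 , 26, 34,37,57,79, 82.22 ]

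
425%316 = 109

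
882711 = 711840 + 170871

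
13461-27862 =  - 14401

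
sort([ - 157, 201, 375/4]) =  [ - 157,  375/4, 201 ]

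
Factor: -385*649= - 5^1*7^1*11^2 * 59^1= -  249865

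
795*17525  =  13932375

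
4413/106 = 41 + 67/106= 41.63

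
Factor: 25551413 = 23^1*1110931^1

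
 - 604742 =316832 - 921574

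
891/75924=33/2812  =  0.01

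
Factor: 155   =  5^1*31^1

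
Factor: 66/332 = 2^( - 1) * 3^1*11^1*83^ (  -  1)=33/166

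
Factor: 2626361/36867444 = 2^ ( -2)*3^( - 1)*71^2*521^1*719^ ( - 1 )*4273^( - 1)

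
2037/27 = 75+ 4/9 = 75.44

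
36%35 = 1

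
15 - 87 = -72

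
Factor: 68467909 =41^1*107^1*15607^1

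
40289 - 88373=-48084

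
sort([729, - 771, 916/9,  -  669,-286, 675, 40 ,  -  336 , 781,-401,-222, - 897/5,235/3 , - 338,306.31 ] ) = [ - 771, - 669,- 401  ,-338,- 336,-286,-222, - 897/5, 40, 235/3,916/9 , 306.31, 675, 729, 781 ]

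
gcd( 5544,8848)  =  56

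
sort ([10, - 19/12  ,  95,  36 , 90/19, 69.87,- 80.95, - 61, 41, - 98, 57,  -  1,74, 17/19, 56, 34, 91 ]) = [ - 98, - 80.95, - 61, - 19/12, - 1, 17/19,90/19, 10,  34, 36, 41, 56,57, 69.87,74,91,  95]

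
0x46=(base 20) 3A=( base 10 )70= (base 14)50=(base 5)240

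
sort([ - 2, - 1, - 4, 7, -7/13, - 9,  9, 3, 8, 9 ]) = [ - 9, - 4, - 2, - 1, - 7/13,3,7 , 8,9, 9 ]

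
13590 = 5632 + 7958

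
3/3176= 3/3176 = 0.00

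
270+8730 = 9000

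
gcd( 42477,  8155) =1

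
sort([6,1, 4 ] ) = [1,4, 6] 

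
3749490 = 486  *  7715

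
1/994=1/994 = 0.00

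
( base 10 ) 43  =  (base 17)29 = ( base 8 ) 53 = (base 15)2D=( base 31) 1C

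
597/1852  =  597/1852 =0.32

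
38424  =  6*6404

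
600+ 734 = 1334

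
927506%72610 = 56186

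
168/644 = 6/23 = 0.26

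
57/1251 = 19/417 = 0.05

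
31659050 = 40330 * 785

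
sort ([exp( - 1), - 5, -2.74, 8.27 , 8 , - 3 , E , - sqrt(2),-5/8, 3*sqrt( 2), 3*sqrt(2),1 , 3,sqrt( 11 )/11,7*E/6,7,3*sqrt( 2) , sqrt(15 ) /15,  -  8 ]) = [ - 8, - 5, - 3, - 2.74  , - sqrt ( 2 ), - 5/8,  sqrt( 15 )/15, sqrt( 11)/11, exp( - 1 ) , 1, E , 3, 7 * E/6 , 3* sqrt( 2 ) , 3*sqrt(2), 3*sqrt (2 ), 7,8,8.27] 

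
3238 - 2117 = 1121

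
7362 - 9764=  - 2402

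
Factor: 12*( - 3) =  - 36 =-  2^2*3^2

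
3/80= 3/80 = 0.04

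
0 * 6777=0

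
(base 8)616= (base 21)ik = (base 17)167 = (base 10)398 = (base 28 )E6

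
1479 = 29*51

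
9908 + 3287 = 13195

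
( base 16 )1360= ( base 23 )98f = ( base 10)4960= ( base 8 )11540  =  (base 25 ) 7NA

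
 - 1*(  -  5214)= 5214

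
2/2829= 2/2829 = 0.00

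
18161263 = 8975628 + 9185635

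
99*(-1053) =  - 104247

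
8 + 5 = 13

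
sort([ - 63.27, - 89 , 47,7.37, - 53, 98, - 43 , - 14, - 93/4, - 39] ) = [ - 89,-63.27 ,-53, - 43,-39 , - 93/4, - 14, 7.37 , 47, 98]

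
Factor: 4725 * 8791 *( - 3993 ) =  - 3^4*5^2 *7^1*11^3*59^1*149^1 = - 165859137675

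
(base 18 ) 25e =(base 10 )752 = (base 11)624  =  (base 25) 152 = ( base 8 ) 1360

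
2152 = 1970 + 182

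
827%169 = 151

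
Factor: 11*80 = 880 = 2^4*5^1*11^1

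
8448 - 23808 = -15360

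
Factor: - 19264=- 2^6*7^1*43^1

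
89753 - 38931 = 50822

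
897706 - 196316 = 701390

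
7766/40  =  3883/20 = 194.15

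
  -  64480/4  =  -16120 = -16120.00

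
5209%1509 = 682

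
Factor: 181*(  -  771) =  -3^1*181^1*257^1  =  - 139551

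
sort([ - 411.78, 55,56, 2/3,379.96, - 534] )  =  [- 534, - 411.78,2/3,55 , 56,379.96] 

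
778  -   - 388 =1166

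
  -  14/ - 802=7/401=0.02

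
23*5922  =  136206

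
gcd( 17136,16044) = 84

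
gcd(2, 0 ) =2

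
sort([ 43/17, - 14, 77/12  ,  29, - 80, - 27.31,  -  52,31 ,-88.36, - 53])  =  [ - 88.36, - 80, - 53, - 52,  -  27.31,  -  14,43/17,77/12,29,31]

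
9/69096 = 3/23032  =  0.00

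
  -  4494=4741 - 9235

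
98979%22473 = 9087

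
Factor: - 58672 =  - 2^4 * 19^1*193^1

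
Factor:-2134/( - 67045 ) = 2^1*5^(-1 ) * 23^ (-1) * 53^ ( - 1 )*97^1 = 194/6095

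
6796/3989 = 1 + 2807/3989 = 1.70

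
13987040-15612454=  - 1625414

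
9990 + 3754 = 13744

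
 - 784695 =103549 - 888244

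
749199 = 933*803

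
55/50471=55/50471 = 0.00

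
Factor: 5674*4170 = 23660580 = 2^2*3^1*5^1*139^1*2837^1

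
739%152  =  131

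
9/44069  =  9/44069 = 0.00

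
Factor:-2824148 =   -  2^2*89^1*7933^1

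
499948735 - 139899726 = 360049009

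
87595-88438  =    -  843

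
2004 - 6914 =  - 4910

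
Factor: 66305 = 5^1 *89^1 * 149^1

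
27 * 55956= 1510812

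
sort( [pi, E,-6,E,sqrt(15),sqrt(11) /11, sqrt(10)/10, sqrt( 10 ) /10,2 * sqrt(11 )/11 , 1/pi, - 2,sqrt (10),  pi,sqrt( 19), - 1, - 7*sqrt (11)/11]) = [ - 6, - 7*sqrt( 11 ) /11, - 2 , - 1,sqrt(11 ) /11, sqrt ( 10 )/10,sqrt( 10)/10,1/pi, 2 * sqrt(11)/11,E, E, pi,pi,sqrt( 10) , sqrt (15),sqrt( 19)]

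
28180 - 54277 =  - 26097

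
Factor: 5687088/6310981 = 2^4*3^1*11^1*43^( - 1)*10771^1*146767^( - 1)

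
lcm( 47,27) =1269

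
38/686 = 19/343 = 0.06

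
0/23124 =0=0.00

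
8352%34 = 22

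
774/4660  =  387/2330= 0.17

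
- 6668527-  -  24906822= 18238295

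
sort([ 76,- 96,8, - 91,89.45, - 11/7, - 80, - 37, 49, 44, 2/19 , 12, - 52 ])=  [ - 96,-91,-80, - 52,  -  37, - 11/7,2/19, 8, 12,44 , 49, 76, 89.45 ]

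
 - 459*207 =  -95013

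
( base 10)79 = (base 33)2d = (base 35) 29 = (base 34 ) 2B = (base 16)4f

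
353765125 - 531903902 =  - 178138777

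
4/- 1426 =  - 2/713= -  0.00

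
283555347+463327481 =746882828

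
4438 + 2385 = 6823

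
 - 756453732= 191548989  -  948002721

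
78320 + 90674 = 168994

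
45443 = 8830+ 36613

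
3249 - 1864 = 1385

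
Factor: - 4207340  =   -2^2 * 5^1*211^1*997^1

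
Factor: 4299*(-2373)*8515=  - 3^2*5^1*7^1*13^1*113^1 * 131^1*1433^1=- 86866002405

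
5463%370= 283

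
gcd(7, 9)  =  1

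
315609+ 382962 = 698571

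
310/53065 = 62/10613 = 0.01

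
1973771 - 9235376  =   - 7261605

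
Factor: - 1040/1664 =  - 2^( - 3) * 5^1 = - 5/8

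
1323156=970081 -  - 353075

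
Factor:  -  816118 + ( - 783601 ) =- 11^1 * 23^1*6323^1 =-1599719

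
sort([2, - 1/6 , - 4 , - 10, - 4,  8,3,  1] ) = [ - 10, -4, - 4, - 1/6, 1, 2,  3 , 8 ] 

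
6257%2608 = 1041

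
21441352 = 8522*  2516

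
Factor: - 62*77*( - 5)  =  2^1*5^1 * 7^1*11^1*31^1= 23870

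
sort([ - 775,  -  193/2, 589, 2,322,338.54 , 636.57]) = [ - 775, - 193/2 , 2,  322 , 338.54,589 , 636.57 ]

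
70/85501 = 70/85501 = 0.00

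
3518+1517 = 5035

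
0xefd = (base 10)3837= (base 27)573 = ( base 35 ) 34m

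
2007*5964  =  11969748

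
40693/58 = 701+35/58  =  701.60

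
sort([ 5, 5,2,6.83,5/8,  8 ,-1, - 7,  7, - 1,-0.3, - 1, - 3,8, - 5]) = [ - 7, - 5, - 3, - 1, - 1, - 1, - 0.3,5/8, 2, 5, 5 , 6.83,7,8,8] 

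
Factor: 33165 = 3^2*5^1*11^1*67^1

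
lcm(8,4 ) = 8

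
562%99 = 67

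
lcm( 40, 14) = 280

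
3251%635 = 76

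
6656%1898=962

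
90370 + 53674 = 144044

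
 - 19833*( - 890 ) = 17651370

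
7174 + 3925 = 11099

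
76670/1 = 76670 = 76670.00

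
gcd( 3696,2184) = 168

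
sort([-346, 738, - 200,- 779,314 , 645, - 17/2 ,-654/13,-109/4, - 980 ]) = [ - 980,-779, - 346, - 200,-654/13, - 109/4,-17/2 , 314, 645,738]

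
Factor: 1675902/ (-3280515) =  - 558634/1093505 = - 2^1*5^( - 1)*7^(-1)*157^(-1)*199^(  -  1)*279317^1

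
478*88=42064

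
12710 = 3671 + 9039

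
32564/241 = 135 + 29/241 = 135.12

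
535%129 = 19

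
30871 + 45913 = 76784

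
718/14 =51 + 2/7 = 51.29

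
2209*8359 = 18465031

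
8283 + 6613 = 14896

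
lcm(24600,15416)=1156200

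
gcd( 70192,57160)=8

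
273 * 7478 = 2041494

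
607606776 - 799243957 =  - 191637181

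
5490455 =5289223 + 201232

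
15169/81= 187+22/81= 187.27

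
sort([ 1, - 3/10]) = [ - 3/10, 1] 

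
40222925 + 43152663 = 83375588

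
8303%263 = 150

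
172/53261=172/53261 = 0.00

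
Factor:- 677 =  - 677^1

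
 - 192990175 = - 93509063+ - 99481112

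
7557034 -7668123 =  - 111089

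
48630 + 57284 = 105914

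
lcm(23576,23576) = 23576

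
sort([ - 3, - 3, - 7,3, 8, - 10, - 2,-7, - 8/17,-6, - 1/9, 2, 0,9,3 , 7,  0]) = [ - 10 , - 7, - 7, - 6, - 3, - 3, - 2, - 8/17, - 1/9,0,0 , 2, 3, 3, 7,8,9 ]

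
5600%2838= 2762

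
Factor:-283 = -283^1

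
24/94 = 12/47= 0.26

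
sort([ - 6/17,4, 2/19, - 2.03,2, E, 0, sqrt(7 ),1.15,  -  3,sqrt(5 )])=[ - 3, - 2.03, - 6/17,0, 2/19,1.15, 2, sqrt( 5 ),sqrt( 7 ) , E,4] 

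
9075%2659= 1098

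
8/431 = 8/431 = 0.02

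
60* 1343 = 80580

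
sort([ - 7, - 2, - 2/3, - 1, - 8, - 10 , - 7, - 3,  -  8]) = [ - 10, - 8,  -  8, - 7,-7, - 3,-2 , - 1,  -  2/3]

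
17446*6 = 104676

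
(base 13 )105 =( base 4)2232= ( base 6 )450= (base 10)174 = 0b10101110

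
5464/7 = 780 + 4/7 = 780.57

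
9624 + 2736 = 12360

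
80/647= 80/647 = 0.12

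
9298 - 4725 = 4573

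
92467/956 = 92467/956 = 96.72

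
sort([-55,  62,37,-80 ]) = [ - 80, - 55,37, 62 ] 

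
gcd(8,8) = 8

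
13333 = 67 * 199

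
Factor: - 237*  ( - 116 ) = 27492 = 2^2*3^1 * 29^1*79^1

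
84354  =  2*42177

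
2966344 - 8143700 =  - 5177356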